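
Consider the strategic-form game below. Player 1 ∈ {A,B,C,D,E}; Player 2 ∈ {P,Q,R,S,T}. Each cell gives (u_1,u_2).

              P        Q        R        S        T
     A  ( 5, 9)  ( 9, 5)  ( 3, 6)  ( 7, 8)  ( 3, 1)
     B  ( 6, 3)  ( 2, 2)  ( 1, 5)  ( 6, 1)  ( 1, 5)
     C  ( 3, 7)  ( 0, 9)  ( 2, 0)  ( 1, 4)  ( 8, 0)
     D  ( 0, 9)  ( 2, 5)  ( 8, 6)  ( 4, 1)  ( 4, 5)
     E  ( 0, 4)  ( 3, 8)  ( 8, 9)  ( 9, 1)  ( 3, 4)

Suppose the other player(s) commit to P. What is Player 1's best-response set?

u_1(A vs P) = 5
u_1(B vs P) = 6
u_1(C vs P) = 3
u_1(D vs P) = 0
u_1(E vs P) = 0
max payoff 6 at {B}

BR_1 = {B}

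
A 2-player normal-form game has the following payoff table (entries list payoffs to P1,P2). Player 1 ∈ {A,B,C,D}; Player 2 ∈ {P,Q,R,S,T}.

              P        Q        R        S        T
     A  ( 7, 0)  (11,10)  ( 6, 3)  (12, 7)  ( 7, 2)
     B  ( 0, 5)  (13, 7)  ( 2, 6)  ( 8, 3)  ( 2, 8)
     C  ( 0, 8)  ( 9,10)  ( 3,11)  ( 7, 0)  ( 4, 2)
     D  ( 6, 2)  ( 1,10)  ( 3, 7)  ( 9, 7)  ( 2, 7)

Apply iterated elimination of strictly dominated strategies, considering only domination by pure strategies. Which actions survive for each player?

P1 drop C (A beats it: P:7>0 Q:11>9 R:6>3 S:12>7 T:7>4)
P1 drop D (A beats it: P:7>6 Q:11>1 R:6>3 S:12>9 T:7>2)
P2 drop P (Q beats it: A:10>0 B:7>5)
P2 drop R (Q beats it: A:10>3 B:7>6)
P2 drop S (Q beats it: A:10>7 B:7>3)
P1→{A,B} P2→{Q,T}

Remaining: P1:{A,B} P2:{Q,T}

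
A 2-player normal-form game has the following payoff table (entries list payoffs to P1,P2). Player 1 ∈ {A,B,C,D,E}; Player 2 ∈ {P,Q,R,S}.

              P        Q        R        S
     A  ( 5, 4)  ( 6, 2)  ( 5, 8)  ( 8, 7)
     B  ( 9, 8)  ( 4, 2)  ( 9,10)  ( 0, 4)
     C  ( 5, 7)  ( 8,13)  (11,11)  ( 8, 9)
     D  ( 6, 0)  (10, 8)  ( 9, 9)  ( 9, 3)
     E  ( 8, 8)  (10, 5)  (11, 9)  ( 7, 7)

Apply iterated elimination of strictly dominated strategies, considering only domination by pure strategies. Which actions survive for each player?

P1 drop A (D beats it: P:6>5 Q:10>6 R:9>5 S:9>8)
P2 drop P (R beats it: B:10>8 C:11>7 D:9>0 E:9>8)
P1 drop B (C beats it: Q:8>4 R:11>9 S:8>0)
P2 drop S (R beats it: C:11>9 D:9>3 E:9>7)
P1→{C,D,E} P2→{Q,R}

Remaining: P1:{C,D,E} P2:{Q,R}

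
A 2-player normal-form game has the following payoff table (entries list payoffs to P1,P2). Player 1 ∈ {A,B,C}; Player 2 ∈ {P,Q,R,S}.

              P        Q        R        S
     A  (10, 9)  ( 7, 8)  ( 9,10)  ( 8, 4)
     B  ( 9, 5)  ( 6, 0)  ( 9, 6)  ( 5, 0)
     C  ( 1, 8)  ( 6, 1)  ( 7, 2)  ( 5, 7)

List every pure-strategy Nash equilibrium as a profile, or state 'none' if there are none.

PSNE = {(A,R), (B,R)}

(A,P): not NE [P2→R gives 10>9]
(A,Q): not NE [P2→R gives 10>8]
(A,R): NE
(A,S): not NE [P2→R gives 10>4]
(B,P): not NE [P1→A gives 10>9; P2→R gives 6>5]
(B,Q): not NE [P1→A gives 7>6; P2→R gives 6>0]
(B,R): NE
(B,S): not NE [P1→A gives 8>5; P2→R gives 6>0]
(C,P): not NE [P1→A gives 10>1]
(C,Q): not NE [P1→A gives 7>6; P2→P gives 8>1]
(C,R): not NE [P1→B gives 9>7; P2→P gives 8>2]
(C,S): not NE [P1→A gives 8>5; P2→P gives 8>7]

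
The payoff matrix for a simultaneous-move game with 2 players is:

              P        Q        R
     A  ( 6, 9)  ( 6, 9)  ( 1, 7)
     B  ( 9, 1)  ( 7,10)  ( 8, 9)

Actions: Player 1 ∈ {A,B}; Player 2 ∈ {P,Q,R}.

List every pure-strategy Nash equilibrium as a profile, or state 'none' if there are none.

(A,P): not NE [P1→B gives 9>6]
(A,Q): not NE [P1→B gives 7>6]
(A,R): not NE [P1→B gives 8>1; P2→Q gives 9>7]
(B,P): not NE [P2→Q gives 10>1]
(B,Q): NE
(B,R): not NE [P2→Q gives 10>9]

PSNE = {(B,Q)}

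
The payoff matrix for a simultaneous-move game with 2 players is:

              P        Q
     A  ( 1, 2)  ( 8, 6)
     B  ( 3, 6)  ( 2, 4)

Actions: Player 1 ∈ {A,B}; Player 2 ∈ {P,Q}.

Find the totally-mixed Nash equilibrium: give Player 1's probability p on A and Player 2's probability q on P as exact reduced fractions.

P1 indiff ⇒ q·1+(1-q)·8 = q·3+(1-q)·2 ⇒ q(-2) = (1-q)(-6) ⇒ q = 3/4
P2 indiff ⇒ p·2+(1-p)·6 = p·6+(1-p)·4 ⇒ p(-4) = (1-p)(-2) ⇒ p = 1/3

p=1/3, q=3/4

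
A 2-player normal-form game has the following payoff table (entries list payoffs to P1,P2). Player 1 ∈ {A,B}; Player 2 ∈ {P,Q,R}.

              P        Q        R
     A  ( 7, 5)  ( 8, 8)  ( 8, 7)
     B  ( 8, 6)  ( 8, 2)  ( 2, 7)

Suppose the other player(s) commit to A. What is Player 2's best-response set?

u_2(P vs A) = 5
u_2(Q vs A) = 8
u_2(R vs A) = 7
max payoff 8 at {Q}

argmax u_2 = {Q}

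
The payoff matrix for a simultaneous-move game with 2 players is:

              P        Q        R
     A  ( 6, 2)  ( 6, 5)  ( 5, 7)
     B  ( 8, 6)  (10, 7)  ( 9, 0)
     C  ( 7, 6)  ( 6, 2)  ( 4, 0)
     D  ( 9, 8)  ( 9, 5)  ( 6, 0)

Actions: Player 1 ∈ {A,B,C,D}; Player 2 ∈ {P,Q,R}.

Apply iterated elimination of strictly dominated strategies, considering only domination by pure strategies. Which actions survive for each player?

P1 drop A (B beats it: P:8>6 Q:10>6 R:9>5)
P1 drop C (B beats it: P:8>7 Q:10>6 R:9>4)
P2 drop R (P beats it: B:6>0 D:8>0)
P1→{B,D} P2→{P,Q}

IESDS → P1:{B,D} P2:{P,Q}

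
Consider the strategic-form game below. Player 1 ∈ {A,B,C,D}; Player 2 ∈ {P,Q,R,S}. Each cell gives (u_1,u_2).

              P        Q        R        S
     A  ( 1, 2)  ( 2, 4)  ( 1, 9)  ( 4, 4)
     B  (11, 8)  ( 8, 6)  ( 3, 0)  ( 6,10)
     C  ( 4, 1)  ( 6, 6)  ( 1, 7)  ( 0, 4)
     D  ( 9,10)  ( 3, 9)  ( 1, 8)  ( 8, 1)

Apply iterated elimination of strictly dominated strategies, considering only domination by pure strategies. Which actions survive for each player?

Remaining: P1:{B,D} P2:{P,S}

P1 drop A (B beats it: P:11>1 Q:8>2 R:3>1 S:6>4)
P1 drop C (B beats it: P:11>4 Q:8>6 R:3>1 S:6>0)
P2 drop Q (P beats it: B:8>6 D:10>9)
P2 drop R (P beats it: B:8>0 D:10>8)
P1→{B,D} P2→{P,S}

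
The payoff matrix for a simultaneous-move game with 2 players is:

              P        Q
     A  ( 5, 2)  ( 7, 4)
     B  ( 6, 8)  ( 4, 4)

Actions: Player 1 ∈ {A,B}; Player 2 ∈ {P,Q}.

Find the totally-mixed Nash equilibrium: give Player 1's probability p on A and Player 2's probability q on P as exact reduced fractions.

P1 mixes 2/3 on A; P2 mixes 3/4 on P

P1 indiff ⇒ q·5+(1-q)·7 = q·6+(1-q)·4 ⇒ q(-1) = (1-q)(-3) ⇒ q = 3/4
P2 indiff ⇒ p·2+(1-p)·8 = p·4+(1-p)·4 ⇒ p(-2) = (1-p)(-4) ⇒ p = 2/3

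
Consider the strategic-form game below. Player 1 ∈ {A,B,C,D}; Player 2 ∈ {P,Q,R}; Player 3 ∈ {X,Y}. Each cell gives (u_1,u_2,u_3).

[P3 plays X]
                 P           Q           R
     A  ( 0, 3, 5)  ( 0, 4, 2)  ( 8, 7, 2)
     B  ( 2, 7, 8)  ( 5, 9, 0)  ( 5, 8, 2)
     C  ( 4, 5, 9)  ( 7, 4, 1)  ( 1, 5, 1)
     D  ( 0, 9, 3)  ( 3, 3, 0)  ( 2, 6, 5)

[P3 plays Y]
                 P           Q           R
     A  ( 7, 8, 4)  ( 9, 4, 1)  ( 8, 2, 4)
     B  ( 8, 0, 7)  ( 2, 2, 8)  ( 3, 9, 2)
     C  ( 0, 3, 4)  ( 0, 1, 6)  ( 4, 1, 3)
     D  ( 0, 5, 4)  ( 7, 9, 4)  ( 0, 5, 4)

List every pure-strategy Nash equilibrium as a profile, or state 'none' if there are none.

(A,P,X): not NE [P1→C gives 4>0; P2→R gives 7>3]
(A,P,Y): not NE [P1→B gives 8>7; P3→X gives 5>4]
(A,Q,X): not NE [P1→C gives 7>0; P2→R gives 7>4]
(A,Q,Y): not NE [P2→P gives 8>4; P3→X gives 2>1]
(A,R,X): not NE [P3→Y gives 4>2]
(A,R,Y): not NE [P2→P gives 8>2]
(B,P,X): not NE [P1→C gives 4>2; P2→Q gives 9>7]
(B,P,Y): not NE [P2→R gives 9>0; P3→X gives 8>7]
(B,Q,X): not NE [P1→C gives 7>5; P3→Y gives 8>0]
(B,Q,Y): not NE [P1→A gives 9>2; P2→R gives 9>2]
(B,R,X): not NE [P1→A gives 8>5; P2→Q gives 9>8]
(B,R,Y): not NE [P1→A gives 8>3]
(C,P,X): NE
(C,P,Y): not NE [P1→B gives 8>0; P3→X gives 9>4]
(C,Q,X): not NE [P2→R gives 5>4; P3→Y gives 6>1]
(C,Q,Y): not NE [P1→A gives 9>0; P2→P gives 3>1]
(C,R,X): not NE [P1→A gives 8>1; P3→Y gives 3>1]
(C,R,Y): not NE [P1→A gives 8>4; P2→P gives 3>1]
(D,P,X): not NE [P1→C gives 4>0; P3→Y gives 4>3]
(D,P,Y): not NE [P1→B gives 8>0; P2→Q gives 9>5]
(D,Q,X): not NE [P1→C gives 7>3; P2→P gives 9>3; P3→Y gives 4>0]
(D,Q,Y): not NE [P1→A gives 9>7]
(D,R,X): not NE [P1→A gives 8>2; P2→P gives 9>6]
(D,R,Y): not NE [P1→A gives 8>0; P2→Q gives 9>5; P3→X gives 5>4]

Nash profiles: (C,P,X)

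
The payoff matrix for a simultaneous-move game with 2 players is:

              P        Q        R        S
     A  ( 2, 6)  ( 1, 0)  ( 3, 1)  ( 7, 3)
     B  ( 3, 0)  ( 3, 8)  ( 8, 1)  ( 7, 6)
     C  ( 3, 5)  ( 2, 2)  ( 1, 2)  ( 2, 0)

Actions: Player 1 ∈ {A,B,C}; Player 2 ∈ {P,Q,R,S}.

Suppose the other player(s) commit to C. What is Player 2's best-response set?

argmax u_2 = {P}

u_2(P vs C) = 5
u_2(Q vs C) = 2
u_2(R vs C) = 2
u_2(S vs C) = 0
max payoff 5 at {P}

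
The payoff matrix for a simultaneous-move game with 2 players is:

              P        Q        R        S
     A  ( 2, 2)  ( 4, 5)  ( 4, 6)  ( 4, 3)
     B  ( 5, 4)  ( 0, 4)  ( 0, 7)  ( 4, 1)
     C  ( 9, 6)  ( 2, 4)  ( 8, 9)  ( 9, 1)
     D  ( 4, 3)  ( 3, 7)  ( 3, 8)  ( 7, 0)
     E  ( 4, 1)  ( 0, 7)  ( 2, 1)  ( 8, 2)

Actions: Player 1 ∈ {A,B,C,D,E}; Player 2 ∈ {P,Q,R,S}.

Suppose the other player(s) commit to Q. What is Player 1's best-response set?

u_1(A vs Q) = 4
u_1(B vs Q) = 0
u_1(C vs Q) = 2
u_1(D vs Q) = 3
u_1(E vs Q) = 0
max payoff 4 at {A}

BR_1 = {A}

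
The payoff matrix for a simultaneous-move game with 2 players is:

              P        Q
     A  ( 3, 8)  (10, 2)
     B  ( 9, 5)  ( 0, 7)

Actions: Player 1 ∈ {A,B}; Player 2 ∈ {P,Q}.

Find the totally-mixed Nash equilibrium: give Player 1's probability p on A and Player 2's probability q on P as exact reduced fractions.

P1 mixes 1/4 on A; P2 mixes 5/8 on P

P1 indiff ⇒ q·3+(1-q)·10 = q·9+(1-q)·0 ⇒ q(-6) = (1-q)(-10) ⇒ q = 5/8
P2 indiff ⇒ p·8+(1-p)·5 = p·2+(1-p)·7 ⇒ p(6) = (1-p)(2) ⇒ p = 1/4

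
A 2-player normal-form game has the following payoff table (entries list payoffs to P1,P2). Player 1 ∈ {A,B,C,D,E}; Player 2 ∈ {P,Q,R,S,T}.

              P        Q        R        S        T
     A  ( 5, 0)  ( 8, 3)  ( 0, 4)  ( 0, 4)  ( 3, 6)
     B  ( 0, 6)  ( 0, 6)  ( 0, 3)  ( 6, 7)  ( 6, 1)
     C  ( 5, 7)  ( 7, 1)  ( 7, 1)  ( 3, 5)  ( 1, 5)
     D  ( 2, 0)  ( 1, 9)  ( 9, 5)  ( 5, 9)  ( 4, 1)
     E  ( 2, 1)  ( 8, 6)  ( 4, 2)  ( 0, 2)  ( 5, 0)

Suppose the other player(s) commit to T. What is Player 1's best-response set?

P1 best: {B}

u_1(A vs T) = 3
u_1(B vs T) = 6
u_1(C vs T) = 1
u_1(D vs T) = 4
u_1(E vs T) = 5
max payoff 6 at {B}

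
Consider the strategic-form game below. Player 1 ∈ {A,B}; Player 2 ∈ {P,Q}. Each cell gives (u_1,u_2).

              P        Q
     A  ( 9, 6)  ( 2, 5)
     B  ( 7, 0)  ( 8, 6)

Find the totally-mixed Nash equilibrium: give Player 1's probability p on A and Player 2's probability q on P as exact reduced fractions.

P1 mixes 6/7 on A; P2 mixes 3/4 on P

P1 indiff ⇒ q·9+(1-q)·2 = q·7+(1-q)·8 ⇒ q(2) = (1-q)(6) ⇒ q = 3/4
P2 indiff ⇒ p·6+(1-p)·0 = p·5+(1-p)·6 ⇒ p(1) = (1-p)(6) ⇒ p = 6/7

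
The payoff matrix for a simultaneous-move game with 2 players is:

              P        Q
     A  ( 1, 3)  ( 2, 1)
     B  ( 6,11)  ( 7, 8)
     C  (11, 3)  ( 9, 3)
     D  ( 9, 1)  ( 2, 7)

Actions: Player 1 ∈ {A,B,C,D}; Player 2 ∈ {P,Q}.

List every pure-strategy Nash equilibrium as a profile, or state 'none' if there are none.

(A,P): not NE [P1→C gives 11>1]
(A,Q): not NE [P1→C gives 9>2; P2→P gives 3>1]
(B,P): not NE [P1→C gives 11>6]
(B,Q): not NE [P1→C gives 9>7; P2→P gives 11>8]
(C,P): NE
(C,Q): NE
(D,P): not NE [P1→C gives 11>9; P2→Q gives 7>1]
(D,Q): not NE [P1→C gives 9>2]

Nash profiles: (C,P), (C,Q)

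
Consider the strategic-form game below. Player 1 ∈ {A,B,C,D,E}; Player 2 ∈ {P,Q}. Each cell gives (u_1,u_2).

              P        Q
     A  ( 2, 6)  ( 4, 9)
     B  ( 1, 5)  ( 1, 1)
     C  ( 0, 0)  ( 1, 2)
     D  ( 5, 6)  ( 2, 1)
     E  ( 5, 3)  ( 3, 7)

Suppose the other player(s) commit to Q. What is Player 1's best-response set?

P1 best: {A}

u_1(A vs Q) = 4
u_1(B vs Q) = 1
u_1(C vs Q) = 1
u_1(D vs Q) = 2
u_1(E vs Q) = 3
max payoff 4 at {A}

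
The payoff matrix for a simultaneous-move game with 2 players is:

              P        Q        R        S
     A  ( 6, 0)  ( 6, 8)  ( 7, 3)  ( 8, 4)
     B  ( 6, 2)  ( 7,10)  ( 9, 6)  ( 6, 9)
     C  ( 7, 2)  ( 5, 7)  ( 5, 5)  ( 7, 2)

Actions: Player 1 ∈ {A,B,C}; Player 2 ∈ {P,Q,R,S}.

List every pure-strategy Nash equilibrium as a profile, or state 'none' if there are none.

(A,P): not NE [P1→C gives 7>6; P2→Q gives 8>0]
(A,Q): not NE [P1→B gives 7>6]
(A,R): not NE [P1→B gives 9>7; P2→Q gives 8>3]
(A,S): not NE [P2→Q gives 8>4]
(B,P): not NE [P1→C gives 7>6; P2→Q gives 10>2]
(B,Q): NE
(B,R): not NE [P2→Q gives 10>6]
(B,S): not NE [P1→A gives 8>6; P2→Q gives 10>9]
(C,P): not NE [P2→Q gives 7>2]
(C,Q): not NE [P1→B gives 7>5]
(C,R): not NE [P1→B gives 9>5; P2→Q gives 7>5]
(C,S): not NE [P1→A gives 8>7; P2→Q gives 7>2]

NE set: (B,Q)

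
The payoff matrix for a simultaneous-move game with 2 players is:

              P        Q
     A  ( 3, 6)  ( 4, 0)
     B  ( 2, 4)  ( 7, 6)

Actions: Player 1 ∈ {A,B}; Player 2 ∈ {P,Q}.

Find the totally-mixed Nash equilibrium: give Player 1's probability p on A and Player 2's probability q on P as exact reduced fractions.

(p,q) = (1/4, 3/4)

P1 indiff ⇒ q·3+(1-q)·4 = q·2+(1-q)·7 ⇒ q(1) = (1-q)(3) ⇒ q = 3/4
P2 indiff ⇒ p·6+(1-p)·4 = p·0+(1-p)·6 ⇒ p(6) = (1-p)(2) ⇒ p = 1/4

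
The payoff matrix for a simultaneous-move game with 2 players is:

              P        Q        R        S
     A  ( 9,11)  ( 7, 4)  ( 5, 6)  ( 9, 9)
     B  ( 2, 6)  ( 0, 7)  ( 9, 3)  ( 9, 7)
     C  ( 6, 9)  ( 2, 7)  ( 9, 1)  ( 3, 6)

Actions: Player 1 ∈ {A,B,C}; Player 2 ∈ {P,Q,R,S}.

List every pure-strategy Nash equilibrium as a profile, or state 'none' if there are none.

PSNE = {(A,P), (B,S)}

(A,P): NE
(A,Q): not NE [P2→P gives 11>4]
(A,R): not NE [P1→C gives 9>5; P2→P gives 11>6]
(A,S): not NE [P2→P gives 11>9]
(B,P): not NE [P1→A gives 9>2; P2→S gives 7>6]
(B,Q): not NE [P1→A gives 7>0]
(B,R): not NE [P2→S gives 7>3]
(B,S): NE
(C,P): not NE [P1→A gives 9>6]
(C,Q): not NE [P1→A gives 7>2; P2→P gives 9>7]
(C,R): not NE [P2→P gives 9>1]
(C,S): not NE [P1→B gives 9>3; P2→P gives 9>6]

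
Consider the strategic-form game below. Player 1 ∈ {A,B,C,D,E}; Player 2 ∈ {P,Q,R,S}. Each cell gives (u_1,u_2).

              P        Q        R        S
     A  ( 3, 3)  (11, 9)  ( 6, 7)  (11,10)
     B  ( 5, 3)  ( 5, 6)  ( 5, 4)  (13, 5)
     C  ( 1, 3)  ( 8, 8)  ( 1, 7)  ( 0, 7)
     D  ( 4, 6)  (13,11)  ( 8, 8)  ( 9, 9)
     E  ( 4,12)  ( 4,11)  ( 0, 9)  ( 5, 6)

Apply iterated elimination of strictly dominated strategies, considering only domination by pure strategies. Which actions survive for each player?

P1 drop C (A beats it: P:3>1 Q:11>8 R:6>1 S:11>0)
P1 drop E (B beats it: P:5>4 Q:5>4 R:5>0 S:13>5)
P2 drop P (Q beats it: A:9>3 B:6>3 D:11>6)
P2 drop R (Q beats it: A:9>7 B:6>4 D:11>8)
P1→{A,B,D} P2→{Q,S}

Survivors P1:{A,B,D} P2:{Q,S}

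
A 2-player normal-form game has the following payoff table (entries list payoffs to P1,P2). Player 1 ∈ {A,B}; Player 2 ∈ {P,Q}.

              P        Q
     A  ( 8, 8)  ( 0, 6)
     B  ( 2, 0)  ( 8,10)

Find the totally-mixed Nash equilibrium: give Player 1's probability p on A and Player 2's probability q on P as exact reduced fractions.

p=5/6, q=4/7

P1 indiff ⇒ q·8+(1-q)·0 = q·2+(1-q)·8 ⇒ q(6) = (1-q)(8) ⇒ q = 4/7
P2 indiff ⇒ p·8+(1-p)·0 = p·6+(1-p)·10 ⇒ p(2) = (1-p)(10) ⇒ p = 5/6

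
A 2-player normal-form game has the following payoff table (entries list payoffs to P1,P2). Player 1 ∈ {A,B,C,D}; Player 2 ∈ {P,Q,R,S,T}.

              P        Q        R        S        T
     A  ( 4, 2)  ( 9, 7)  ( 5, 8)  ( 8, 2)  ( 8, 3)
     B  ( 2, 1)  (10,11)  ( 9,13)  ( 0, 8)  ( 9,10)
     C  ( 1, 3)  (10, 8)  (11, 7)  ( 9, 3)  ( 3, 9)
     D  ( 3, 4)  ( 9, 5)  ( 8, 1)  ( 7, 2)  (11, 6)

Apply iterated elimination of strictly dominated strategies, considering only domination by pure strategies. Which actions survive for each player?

Survivors P1:{B,C,D} P2:{Q,R,T}

P2 drop P (Q beats it: A:7>2 B:11>1 C:8>3 D:5>4)
P2 drop S (Q beats it: A:7>2 B:11>8 C:8>3 D:5>2)
P1 drop A (B beats it: Q:10>9 R:9>5 T:9>8)
P1→{B,C,D} P2→{Q,R,T}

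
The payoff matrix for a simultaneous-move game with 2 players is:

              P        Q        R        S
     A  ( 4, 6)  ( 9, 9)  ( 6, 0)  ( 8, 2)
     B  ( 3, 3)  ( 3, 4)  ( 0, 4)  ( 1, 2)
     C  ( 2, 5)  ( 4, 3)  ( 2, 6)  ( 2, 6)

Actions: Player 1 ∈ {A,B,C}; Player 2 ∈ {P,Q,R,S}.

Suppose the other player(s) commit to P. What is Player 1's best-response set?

P1 best: {A}

u_1(A vs P) = 4
u_1(B vs P) = 3
u_1(C vs P) = 2
max payoff 4 at {A}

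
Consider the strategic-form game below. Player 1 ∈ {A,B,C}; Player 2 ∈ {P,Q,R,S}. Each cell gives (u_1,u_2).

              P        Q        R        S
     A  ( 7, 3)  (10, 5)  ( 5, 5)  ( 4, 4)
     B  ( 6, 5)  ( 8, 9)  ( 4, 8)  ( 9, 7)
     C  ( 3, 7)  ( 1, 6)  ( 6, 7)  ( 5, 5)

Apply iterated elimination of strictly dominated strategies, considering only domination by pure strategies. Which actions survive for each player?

P2 drop S (Q beats it: A:5>4 B:9>7 C:6>5)
P1 drop B (A beats it: P:7>6 Q:10>8 R:5>4)
P1→{A,C} P2→{P,Q,R}

Remaining: P1:{A,C} P2:{P,Q,R}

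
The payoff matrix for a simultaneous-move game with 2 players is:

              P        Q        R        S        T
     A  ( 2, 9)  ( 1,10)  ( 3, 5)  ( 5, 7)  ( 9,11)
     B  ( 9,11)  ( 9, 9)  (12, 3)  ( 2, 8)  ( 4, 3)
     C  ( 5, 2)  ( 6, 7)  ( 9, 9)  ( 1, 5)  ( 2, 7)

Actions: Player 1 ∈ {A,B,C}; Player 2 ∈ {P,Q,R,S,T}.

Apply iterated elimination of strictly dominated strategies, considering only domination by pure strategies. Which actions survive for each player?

Survivors P1:{A,B} P2:{P,Q,T}

P1 drop C (B beats it: P:9>5 Q:9>6 R:12>9 S:2>1 T:4>2)
P2 drop R (P beats it: A:9>5 B:11>3)
P2 drop S (P beats it: A:9>7 B:11>8)
P1→{A,B} P2→{P,Q,T}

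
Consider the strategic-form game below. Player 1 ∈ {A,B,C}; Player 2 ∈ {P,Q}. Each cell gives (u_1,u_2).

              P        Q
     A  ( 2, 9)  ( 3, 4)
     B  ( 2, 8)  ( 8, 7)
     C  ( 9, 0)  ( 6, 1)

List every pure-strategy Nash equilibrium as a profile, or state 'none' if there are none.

PSNE: ∅

(A,P): not NE [P1→C gives 9>2]
(A,Q): not NE [P1→B gives 8>3; P2→P gives 9>4]
(B,P): not NE [P1→C gives 9>2]
(B,Q): not NE [P2→P gives 8>7]
(C,P): not NE [P2→Q gives 1>0]
(C,Q): not NE [P1→B gives 8>6]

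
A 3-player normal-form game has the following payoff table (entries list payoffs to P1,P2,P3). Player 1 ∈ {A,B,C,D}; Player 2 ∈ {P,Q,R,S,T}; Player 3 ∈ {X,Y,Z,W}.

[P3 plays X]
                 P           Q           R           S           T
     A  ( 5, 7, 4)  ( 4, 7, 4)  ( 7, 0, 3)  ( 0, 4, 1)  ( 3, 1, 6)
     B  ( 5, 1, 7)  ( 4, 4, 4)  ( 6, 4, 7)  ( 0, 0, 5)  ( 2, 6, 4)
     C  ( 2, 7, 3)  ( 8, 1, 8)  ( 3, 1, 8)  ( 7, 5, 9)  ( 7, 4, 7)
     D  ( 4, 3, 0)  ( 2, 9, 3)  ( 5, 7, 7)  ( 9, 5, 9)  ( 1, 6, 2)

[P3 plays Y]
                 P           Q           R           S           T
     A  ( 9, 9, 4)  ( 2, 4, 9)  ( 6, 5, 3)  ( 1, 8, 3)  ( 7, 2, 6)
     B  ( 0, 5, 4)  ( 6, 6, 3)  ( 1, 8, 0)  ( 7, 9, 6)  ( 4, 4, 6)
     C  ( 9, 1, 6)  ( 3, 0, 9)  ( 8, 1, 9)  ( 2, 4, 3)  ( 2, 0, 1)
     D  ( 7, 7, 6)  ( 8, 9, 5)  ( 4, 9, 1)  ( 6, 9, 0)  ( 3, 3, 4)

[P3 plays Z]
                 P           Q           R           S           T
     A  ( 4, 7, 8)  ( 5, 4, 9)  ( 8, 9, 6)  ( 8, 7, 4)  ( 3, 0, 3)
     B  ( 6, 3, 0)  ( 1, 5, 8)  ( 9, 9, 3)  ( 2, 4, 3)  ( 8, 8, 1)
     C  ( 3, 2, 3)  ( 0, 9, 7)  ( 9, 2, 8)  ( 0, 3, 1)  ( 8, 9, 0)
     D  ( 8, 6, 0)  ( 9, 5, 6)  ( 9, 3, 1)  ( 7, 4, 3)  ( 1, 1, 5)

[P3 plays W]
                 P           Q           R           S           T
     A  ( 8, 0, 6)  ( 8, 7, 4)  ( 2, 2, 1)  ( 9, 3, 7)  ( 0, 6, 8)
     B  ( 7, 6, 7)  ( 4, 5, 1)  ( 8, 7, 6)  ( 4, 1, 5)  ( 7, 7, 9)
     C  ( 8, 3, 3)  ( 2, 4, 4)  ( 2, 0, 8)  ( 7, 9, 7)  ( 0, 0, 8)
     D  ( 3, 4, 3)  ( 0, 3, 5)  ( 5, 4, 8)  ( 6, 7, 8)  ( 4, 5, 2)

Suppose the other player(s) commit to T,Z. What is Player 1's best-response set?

u_1(A vs T,Z) = 3
u_1(B vs T,Z) = 8
u_1(C vs T,Z) = 8
u_1(D vs T,Z) = 1
max payoff 8 at {B,C}

P1 best: {B,C}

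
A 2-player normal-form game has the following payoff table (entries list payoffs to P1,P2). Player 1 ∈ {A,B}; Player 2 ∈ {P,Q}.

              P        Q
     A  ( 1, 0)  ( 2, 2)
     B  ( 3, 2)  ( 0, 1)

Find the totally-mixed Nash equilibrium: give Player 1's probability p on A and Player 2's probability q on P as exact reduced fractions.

P1 indiff ⇒ q·1+(1-q)·2 = q·3+(1-q)·0 ⇒ q(-2) = (1-q)(-2) ⇒ q = 1/2
P2 indiff ⇒ p·0+(1-p)·2 = p·2+(1-p)·1 ⇒ p(-2) = (1-p)(-1) ⇒ p = 1/3

p=1/3, q=1/2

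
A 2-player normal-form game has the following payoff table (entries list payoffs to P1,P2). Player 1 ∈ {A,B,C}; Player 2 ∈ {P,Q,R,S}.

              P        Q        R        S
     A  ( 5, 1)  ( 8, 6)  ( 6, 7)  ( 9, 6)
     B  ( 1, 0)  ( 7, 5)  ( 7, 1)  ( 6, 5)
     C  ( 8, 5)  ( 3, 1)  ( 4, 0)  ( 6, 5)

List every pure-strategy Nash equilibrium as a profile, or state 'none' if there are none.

(A,P): not NE [P1→C gives 8>5; P2→R gives 7>1]
(A,Q): not NE [P2→R gives 7>6]
(A,R): not NE [P1→B gives 7>6]
(A,S): not NE [P2→R gives 7>6]
(B,P): not NE [P1→C gives 8>1; P2→S gives 5>0]
(B,Q): not NE [P1→A gives 8>7]
(B,R): not NE [P2→S gives 5>1]
(B,S): not NE [P1→A gives 9>6]
(C,P): NE
(C,Q): not NE [P1→A gives 8>3; P2→S gives 5>1]
(C,R): not NE [P1→B gives 7>4; P2→S gives 5>0]
(C,S): not NE [P1→A gives 9>6]

Nash profiles: (C,P)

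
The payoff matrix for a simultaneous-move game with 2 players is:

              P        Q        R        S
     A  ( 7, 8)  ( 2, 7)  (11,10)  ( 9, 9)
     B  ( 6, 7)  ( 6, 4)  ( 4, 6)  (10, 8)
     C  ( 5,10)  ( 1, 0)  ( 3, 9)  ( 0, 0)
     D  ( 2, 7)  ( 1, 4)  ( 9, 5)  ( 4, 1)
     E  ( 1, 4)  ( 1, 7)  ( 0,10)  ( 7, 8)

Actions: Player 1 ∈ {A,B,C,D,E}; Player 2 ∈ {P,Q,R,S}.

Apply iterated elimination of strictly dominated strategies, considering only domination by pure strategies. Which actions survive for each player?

P1 drop C (A beats it: P:7>5 Q:2>1 R:11>3 S:9>0)
P1 drop D (A beats it: P:7>2 Q:2>1 R:11>9 S:9>4)
P1 drop E (A beats it: P:7>1 Q:2>1 R:11>0 S:9>7)
P2 drop P (S beats it: A:9>8 B:8>7)
P2 drop Q (R beats it: A:10>7 B:6>4)
P1→{A,B} P2→{R,S}

IESDS → P1:{A,B} P2:{R,S}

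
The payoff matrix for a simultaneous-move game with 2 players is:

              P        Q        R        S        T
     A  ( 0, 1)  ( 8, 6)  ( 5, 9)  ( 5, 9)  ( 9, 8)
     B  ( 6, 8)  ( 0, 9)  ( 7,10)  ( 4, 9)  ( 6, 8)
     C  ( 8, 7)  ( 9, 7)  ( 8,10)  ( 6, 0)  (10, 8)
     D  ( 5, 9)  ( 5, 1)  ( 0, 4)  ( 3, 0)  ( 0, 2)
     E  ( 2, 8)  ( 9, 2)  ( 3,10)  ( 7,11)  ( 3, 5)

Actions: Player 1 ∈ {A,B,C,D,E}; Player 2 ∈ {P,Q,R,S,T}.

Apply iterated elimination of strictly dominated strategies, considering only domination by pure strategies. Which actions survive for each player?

Survivors P1:{C,E} P2:{R,S}

P1 drop A (C beats it: P:8>0 Q:9>8 R:8>5 S:6>5 T:10>9)
P1 drop B (C beats it: P:8>6 Q:9>0 R:8>7 S:6>4 T:10>6)
P1 drop D (C beats it: P:8>5 Q:9>5 R:8>0 S:6>3 T:10>0)
P2 drop P (R beats it: C:10>7 E:10>8)
P2 drop Q (R beats it: C:10>7 E:10>2)
P2 drop T (R beats it: C:10>8 E:10>5)
P1→{C,E} P2→{R,S}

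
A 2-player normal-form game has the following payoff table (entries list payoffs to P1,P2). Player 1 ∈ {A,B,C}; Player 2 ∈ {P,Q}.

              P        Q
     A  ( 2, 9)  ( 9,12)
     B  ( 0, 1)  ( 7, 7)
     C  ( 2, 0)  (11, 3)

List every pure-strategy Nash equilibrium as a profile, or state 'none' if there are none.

(A,P): not NE [P2→Q gives 12>9]
(A,Q): not NE [P1→C gives 11>9]
(B,P): not NE [P1→C gives 2>0; P2→Q gives 7>1]
(B,Q): not NE [P1→C gives 11>7]
(C,P): not NE [P2→Q gives 3>0]
(C,Q): NE

NE set: (C,Q)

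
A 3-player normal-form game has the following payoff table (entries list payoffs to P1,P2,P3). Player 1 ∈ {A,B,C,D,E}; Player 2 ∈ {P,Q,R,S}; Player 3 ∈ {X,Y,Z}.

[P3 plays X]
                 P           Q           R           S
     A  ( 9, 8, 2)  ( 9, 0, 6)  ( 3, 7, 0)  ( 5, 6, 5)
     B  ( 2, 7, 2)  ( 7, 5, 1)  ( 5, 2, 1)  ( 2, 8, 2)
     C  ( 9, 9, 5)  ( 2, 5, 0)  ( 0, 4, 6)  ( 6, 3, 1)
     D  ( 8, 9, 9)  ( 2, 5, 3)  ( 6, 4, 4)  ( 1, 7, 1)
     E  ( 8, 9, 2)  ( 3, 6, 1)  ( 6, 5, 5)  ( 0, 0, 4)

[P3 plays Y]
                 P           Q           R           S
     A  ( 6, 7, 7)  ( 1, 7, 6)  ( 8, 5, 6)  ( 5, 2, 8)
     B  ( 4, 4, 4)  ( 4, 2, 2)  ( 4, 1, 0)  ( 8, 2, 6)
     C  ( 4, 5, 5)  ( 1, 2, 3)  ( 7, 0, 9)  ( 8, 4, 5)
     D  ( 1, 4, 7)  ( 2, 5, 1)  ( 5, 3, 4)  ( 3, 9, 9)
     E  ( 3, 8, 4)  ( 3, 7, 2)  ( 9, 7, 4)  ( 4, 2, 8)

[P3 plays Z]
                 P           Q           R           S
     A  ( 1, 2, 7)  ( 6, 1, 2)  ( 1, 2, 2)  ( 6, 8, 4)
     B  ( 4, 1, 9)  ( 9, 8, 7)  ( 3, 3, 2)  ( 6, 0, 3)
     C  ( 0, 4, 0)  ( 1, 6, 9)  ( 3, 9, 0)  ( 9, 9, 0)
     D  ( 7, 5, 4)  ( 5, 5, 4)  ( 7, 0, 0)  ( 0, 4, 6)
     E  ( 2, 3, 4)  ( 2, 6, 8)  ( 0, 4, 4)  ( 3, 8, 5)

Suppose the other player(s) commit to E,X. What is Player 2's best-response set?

P2 best: {P}

u_2(P vs E,X) = 9
u_2(Q vs E,X) = 6
u_2(R vs E,X) = 5
u_2(S vs E,X) = 0
max payoff 9 at {P}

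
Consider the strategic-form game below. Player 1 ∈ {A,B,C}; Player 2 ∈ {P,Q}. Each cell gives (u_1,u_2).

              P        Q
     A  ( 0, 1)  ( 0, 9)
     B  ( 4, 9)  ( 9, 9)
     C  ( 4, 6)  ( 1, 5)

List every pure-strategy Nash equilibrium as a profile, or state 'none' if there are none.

(A,P): not NE [P1→C gives 4>0; P2→Q gives 9>1]
(A,Q): not NE [P1→B gives 9>0]
(B,P): NE
(B,Q): NE
(C,P): NE
(C,Q): not NE [P1→B gives 9>1; P2→P gives 6>5]

Nash profiles: (B,P), (B,Q), (C,P)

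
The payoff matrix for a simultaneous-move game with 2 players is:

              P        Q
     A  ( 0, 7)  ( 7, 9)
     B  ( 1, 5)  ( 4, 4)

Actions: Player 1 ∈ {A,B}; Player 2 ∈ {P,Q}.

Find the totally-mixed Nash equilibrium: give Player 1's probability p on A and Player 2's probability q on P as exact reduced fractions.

p=1/3, q=3/4

P1 indiff ⇒ q·0+(1-q)·7 = q·1+(1-q)·4 ⇒ q(-1) = (1-q)(-3) ⇒ q = 3/4
P2 indiff ⇒ p·7+(1-p)·5 = p·9+(1-p)·4 ⇒ p(-2) = (1-p)(-1) ⇒ p = 1/3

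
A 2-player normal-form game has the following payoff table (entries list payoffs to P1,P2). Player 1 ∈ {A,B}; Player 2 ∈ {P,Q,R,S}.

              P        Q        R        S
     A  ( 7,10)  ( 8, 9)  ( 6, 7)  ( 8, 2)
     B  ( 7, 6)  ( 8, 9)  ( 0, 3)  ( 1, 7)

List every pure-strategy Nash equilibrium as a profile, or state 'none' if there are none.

(A,P): NE
(A,Q): not NE [P2→P gives 10>9]
(A,R): not NE [P2→P gives 10>7]
(A,S): not NE [P2→P gives 10>2]
(B,P): not NE [P2→Q gives 9>6]
(B,Q): NE
(B,R): not NE [P1→A gives 6>0; P2→Q gives 9>3]
(B,S): not NE [P1→A gives 8>1; P2→Q gives 9>7]

PSNE = {(A,P), (B,Q)}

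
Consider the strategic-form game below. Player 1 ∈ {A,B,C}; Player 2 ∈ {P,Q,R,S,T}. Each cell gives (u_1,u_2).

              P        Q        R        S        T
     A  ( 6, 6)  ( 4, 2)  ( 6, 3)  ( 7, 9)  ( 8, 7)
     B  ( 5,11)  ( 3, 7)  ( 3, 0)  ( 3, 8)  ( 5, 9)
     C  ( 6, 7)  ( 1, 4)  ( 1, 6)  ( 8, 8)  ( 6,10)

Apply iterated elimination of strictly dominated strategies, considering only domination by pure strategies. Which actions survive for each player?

P1 drop B (A beats it: P:6>5 Q:4>3 R:6>3 S:7>3 T:8>5)
P2 drop P (S beats it: A:9>6 C:8>7)
P2 drop Q (R beats it: A:3>2 C:6>4)
P2 drop R (S beats it: A:9>3 C:8>6)
P1→{A,C} P2→{S,T}

Survivors P1:{A,C} P2:{S,T}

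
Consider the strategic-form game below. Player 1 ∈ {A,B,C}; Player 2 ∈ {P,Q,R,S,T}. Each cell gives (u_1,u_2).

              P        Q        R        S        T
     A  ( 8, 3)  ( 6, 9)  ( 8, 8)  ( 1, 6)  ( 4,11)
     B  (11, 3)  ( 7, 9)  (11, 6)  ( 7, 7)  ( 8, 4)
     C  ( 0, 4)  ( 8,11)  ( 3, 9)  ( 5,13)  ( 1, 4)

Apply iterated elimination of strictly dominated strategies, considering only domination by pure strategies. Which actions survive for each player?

IESDS → P1:{B,C} P2:{Q,S}

P1 drop A (B beats it: P:11>8 Q:7>6 R:11>8 S:7>1 T:8>4)
P2 drop P (Q beats it: B:9>3 C:11>4)
P2 drop R (Q beats it: B:9>6 C:11>9)
P2 drop T (Q beats it: B:9>4 C:11>4)
P1→{B,C} P2→{Q,S}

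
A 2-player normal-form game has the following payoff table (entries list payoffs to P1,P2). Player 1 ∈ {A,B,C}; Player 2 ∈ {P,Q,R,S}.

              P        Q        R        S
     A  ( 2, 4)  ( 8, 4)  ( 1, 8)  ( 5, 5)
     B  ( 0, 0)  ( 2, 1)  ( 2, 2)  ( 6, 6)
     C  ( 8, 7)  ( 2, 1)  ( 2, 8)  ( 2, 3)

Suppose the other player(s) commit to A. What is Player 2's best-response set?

P2 best: {R}

u_2(P vs A) = 4
u_2(Q vs A) = 4
u_2(R vs A) = 8
u_2(S vs A) = 5
max payoff 8 at {R}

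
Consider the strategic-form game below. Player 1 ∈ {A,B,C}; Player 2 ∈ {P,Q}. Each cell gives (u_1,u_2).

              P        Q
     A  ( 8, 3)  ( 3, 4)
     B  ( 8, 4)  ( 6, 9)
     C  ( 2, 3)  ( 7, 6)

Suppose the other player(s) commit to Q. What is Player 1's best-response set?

u_1(A vs Q) = 3
u_1(B vs Q) = 6
u_1(C vs Q) = 7
max payoff 7 at {C}

argmax u_1 = {C}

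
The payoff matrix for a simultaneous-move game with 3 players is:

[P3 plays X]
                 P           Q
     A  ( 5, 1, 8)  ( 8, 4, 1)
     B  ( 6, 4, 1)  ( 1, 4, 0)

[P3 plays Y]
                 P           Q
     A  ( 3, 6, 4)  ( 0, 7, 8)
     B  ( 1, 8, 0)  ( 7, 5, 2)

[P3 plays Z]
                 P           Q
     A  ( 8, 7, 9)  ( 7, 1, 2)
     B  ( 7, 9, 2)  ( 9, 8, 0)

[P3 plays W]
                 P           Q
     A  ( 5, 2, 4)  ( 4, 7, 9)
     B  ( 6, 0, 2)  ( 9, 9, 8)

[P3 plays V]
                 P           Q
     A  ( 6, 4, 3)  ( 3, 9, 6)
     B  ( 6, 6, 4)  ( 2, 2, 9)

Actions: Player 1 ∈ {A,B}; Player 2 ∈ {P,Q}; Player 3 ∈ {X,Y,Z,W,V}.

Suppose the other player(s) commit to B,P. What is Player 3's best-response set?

argmax u_3 = {V}

u_3(X vs B,P) = 1
u_3(Y vs B,P) = 0
u_3(Z vs B,P) = 2
u_3(W vs B,P) = 2
u_3(V vs B,P) = 4
max payoff 4 at {V}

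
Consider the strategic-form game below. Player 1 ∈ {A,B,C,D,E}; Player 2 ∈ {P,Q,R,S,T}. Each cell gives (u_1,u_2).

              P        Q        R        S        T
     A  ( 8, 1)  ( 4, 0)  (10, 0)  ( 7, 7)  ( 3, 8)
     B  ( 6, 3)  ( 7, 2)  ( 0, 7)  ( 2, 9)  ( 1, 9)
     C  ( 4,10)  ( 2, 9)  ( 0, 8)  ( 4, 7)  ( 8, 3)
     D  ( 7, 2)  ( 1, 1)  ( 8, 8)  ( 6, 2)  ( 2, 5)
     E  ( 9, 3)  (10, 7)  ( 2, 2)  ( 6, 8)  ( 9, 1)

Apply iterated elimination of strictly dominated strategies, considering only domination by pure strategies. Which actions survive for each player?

P1 drop B (E beats it: P:9>6 Q:10>7 R:2>0 S:6>2 T:9>1)
P1 drop C (E beats it: P:9>4 Q:10>2 R:2>0 S:6>4 T:9>8)
P1 drop D (A beats it: P:8>7 Q:4>1 R:10>8 S:7>6 T:3>2)
P2 drop P (S beats it: A:7>1 E:8>3)
P2 drop Q (S beats it: A:7>0 E:8>7)
P2 drop R (S beats it: A:7>0 E:8>2)
P1→{A,E} P2→{S,T}

Remaining: P1:{A,E} P2:{S,T}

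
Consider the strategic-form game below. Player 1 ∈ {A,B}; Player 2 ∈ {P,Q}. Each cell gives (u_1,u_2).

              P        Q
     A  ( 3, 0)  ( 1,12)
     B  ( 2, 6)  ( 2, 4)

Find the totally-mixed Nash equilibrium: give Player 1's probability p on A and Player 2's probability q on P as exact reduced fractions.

P1 indiff ⇒ q·3+(1-q)·1 = q·2+(1-q)·2 ⇒ q(1) = (1-q)(1) ⇒ q = 1/2
P2 indiff ⇒ p·0+(1-p)·6 = p·12+(1-p)·4 ⇒ p(-12) = (1-p)(-2) ⇒ p = 1/7

p=1/7, q=1/2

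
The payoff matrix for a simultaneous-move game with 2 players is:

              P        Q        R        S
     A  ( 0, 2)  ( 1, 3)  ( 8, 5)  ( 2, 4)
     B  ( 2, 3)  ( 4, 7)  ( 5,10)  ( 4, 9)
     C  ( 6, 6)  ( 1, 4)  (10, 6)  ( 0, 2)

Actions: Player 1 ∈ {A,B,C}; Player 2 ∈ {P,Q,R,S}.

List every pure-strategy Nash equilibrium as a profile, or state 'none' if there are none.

PSNE = {(C,P), (C,R)}

(A,P): not NE [P1→C gives 6>0; P2→R gives 5>2]
(A,Q): not NE [P1→B gives 4>1; P2→R gives 5>3]
(A,R): not NE [P1→C gives 10>8]
(A,S): not NE [P1→B gives 4>2; P2→R gives 5>4]
(B,P): not NE [P1→C gives 6>2; P2→R gives 10>3]
(B,Q): not NE [P2→R gives 10>7]
(B,R): not NE [P1→C gives 10>5]
(B,S): not NE [P2→R gives 10>9]
(C,P): NE
(C,Q): not NE [P1→B gives 4>1; P2→R gives 6>4]
(C,R): NE
(C,S): not NE [P1→B gives 4>0; P2→R gives 6>2]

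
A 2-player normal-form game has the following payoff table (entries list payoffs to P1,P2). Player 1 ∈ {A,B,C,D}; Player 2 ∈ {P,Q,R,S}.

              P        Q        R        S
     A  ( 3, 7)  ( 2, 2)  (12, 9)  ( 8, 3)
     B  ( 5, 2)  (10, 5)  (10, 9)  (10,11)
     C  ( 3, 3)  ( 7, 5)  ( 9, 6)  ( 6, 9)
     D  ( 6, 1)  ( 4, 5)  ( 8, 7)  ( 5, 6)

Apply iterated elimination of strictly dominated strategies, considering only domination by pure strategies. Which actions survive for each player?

Survivors P1:{A,B} P2:{R,S}

P1 drop C (B beats it: P:5>3 Q:10>7 R:10>9 S:10>6)
P2 drop P (R beats it: A:9>7 B:9>2 D:7>1)
P1 drop D (B beats it: Q:10>4 R:10>8 S:10>5)
P2 drop Q (R beats it: A:9>2 B:9>5)
P1→{A,B} P2→{R,S}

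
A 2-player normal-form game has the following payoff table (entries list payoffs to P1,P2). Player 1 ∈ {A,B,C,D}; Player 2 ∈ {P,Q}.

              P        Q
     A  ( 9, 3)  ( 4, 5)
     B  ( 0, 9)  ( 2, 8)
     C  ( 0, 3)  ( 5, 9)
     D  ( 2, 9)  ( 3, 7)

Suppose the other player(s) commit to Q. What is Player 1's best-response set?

P1 best: {C}

u_1(A vs Q) = 4
u_1(B vs Q) = 2
u_1(C vs Q) = 5
u_1(D vs Q) = 3
max payoff 5 at {C}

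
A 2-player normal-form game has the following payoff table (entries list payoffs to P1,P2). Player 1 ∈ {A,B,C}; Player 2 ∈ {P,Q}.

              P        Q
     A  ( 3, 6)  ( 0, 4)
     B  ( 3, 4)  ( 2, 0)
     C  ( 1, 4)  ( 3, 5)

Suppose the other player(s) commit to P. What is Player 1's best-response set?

u_1(A vs P) = 3
u_1(B vs P) = 3
u_1(C vs P) = 1
max payoff 3 at {A,B}

P1 best: {A,B}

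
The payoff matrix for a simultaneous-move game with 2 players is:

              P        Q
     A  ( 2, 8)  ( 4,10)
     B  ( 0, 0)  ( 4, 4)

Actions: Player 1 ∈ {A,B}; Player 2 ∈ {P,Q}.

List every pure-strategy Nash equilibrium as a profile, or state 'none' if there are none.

PSNE = {(A,Q), (B,Q)}

(A,P): not NE [P2→Q gives 10>8]
(A,Q): NE
(B,P): not NE [P1→A gives 2>0; P2→Q gives 4>0]
(B,Q): NE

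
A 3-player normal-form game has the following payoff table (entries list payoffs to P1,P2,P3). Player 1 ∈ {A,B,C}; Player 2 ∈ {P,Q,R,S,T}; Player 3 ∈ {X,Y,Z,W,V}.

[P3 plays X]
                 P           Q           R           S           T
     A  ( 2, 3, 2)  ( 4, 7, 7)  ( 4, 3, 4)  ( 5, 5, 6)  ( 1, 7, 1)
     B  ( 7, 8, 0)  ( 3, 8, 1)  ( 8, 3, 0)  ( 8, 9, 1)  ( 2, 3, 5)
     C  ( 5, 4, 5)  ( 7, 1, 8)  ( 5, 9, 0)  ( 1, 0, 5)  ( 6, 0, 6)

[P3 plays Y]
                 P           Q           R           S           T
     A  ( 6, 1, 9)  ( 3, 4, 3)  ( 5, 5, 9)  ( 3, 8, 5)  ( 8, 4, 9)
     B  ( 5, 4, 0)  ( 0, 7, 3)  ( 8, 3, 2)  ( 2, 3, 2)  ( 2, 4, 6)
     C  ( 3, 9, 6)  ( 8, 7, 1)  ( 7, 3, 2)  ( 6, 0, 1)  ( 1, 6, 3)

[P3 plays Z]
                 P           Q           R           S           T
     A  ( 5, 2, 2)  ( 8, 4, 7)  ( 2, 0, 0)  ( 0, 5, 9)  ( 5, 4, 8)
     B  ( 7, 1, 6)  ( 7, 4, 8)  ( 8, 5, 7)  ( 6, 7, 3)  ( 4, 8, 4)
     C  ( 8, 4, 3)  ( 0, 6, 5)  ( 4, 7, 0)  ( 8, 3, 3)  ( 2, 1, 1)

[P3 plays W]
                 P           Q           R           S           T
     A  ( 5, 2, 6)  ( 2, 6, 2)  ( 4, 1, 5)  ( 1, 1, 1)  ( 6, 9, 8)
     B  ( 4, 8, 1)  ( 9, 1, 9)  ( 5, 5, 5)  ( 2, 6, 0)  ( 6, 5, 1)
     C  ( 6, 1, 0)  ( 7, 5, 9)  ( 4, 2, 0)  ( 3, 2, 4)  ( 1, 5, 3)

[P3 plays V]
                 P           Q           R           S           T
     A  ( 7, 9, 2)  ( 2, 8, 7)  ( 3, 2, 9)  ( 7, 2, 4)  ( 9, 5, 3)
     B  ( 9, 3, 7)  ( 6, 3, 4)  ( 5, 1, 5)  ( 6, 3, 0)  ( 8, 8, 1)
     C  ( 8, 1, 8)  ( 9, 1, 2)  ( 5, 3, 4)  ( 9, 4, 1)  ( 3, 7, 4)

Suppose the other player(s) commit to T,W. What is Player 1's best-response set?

P1 best: {A,B}

u_1(A vs T,W) = 6
u_1(B vs T,W) = 6
u_1(C vs T,W) = 1
max payoff 6 at {A,B}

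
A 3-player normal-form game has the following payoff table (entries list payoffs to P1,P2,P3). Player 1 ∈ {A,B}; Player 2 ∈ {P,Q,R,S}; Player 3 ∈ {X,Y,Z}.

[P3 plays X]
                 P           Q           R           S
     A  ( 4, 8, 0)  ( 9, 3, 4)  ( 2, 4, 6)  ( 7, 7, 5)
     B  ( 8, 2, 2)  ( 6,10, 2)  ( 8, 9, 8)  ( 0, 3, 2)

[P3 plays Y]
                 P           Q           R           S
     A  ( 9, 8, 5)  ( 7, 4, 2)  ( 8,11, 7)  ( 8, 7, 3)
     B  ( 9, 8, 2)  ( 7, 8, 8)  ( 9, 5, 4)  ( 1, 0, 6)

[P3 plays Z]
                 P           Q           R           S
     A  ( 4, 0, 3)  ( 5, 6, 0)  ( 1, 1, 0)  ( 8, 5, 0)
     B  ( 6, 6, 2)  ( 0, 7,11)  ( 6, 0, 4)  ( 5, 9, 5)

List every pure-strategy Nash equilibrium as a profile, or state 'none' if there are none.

(A,P,X): not NE [P1→B gives 8>4; P3→Y gives 5>0]
(A,P,Y): not NE [P2→R gives 11>8]
(A,P,Z): not NE [P1→B gives 6>4; P2→Q gives 6>0; P3→Y gives 5>3]
(A,Q,X): not NE [P2→P gives 8>3]
(A,Q,Y): not NE [P2→R gives 11>4; P3→X gives 4>2]
(A,Q,Z): not NE [P3→X gives 4>0]
(A,R,X): not NE [P1→B gives 8>2; P2→P gives 8>4; P3→Y gives 7>6]
(A,R,Y): not NE [P1→B gives 9>8]
(A,R,Z): not NE [P1→B gives 6>1; P2→Q gives 6>1; P3→Y gives 7>0]
(A,S,X): not NE [P2→P gives 8>7]
(A,S,Y): not NE [P2→R gives 11>7; P3→X gives 5>3]
(A,S,Z): not NE [P2→Q gives 6>5; P3→X gives 5>0]
(B,P,X): not NE [P2→Q gives 10>2]
(B,P,Y): NE
(B,P,Z): not NE [P2→S gives 9>6]
(B,Q,X): not NE [P1→A gives 9>6; P3→Z gives 11>2]
(B,Q,Y): not NE [P3→Z gives 11>8]
(B,Q,Z): not NE [P1→A gives 5>0; P2→S gives 9>7]
(B,R,X): not NE [P2→Q gives 10>9]
(B,R,Y): not NE [P2→Q gives 8>5; P3→X gives 8>4]
(B,R,Z): not NE [P2→S gives 9>0; P3→X gives 8>4]
(B,S,X): not NE [P1→A gives 7>0; P2→Q gives 10>3; P3→Y gives 6>2]
(B,S,Y): not NE [P1→A gives 8>1; P2→Q gives 8>0]
(B,S,Z): not NE [P1→A gives 8>5; P3→Y gives 6>5]

PSNE = {(B,P,Y)}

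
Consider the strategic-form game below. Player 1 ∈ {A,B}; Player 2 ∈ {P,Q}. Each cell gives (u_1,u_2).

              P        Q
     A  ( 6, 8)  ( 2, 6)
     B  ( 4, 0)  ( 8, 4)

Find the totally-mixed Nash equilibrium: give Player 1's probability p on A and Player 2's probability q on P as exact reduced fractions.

P1 indiff ⇒ q·6+(1-q)·2 = q·4+(1-q)·8 ⇒ q(2) = (1-q)(6) ⇒ q = 3/4
P2 indiff ⇒ p·8+(1-p)·0 = p·6+(1-p)·4 ⇒ p(2) = (1-p)(4) ⇒ p = 2/3

p=2/3, q=3/4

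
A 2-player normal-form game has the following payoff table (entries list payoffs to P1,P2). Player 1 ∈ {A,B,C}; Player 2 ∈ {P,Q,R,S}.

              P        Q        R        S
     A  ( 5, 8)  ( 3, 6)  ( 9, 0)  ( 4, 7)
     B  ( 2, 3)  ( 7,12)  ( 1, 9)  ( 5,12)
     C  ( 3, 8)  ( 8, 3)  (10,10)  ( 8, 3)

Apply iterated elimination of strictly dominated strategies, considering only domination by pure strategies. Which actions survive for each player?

P1 drop B (C beats it: P:3>2 Q:8>7 R:10>1 S:8>5)
P2 drop Q (P beats it: A:8>6 C:8>3)
P2 drop S (P beats it: A:8>7 C:8>3)
P1→{A,C} P2→{P,R}

IESDS → P1:{A,C} P2:{P,R}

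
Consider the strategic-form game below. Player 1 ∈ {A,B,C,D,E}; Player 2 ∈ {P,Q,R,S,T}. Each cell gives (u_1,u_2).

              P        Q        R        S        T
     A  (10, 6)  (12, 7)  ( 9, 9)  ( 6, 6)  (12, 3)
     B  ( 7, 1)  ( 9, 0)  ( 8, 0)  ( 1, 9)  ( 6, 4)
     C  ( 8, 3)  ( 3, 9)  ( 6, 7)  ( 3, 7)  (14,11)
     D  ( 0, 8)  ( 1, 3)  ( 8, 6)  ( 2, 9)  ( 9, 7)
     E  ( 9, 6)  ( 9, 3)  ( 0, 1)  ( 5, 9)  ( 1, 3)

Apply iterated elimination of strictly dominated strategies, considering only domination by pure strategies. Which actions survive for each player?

P1 drop B (A beats it: P:10>7 Q:12>9 R:9>8 S:6>1 T:12>6)
P1 drop D (A beats it: P:10>0 Q:12>1 R:9>8 S:6>2 T:12>9)
P1 drop E (A beats it: P:10>9 Q:12>9 R:9>0 S:6>5 T:12>1)
P2 drop P (Q beats it: A:7>6 C:9>3)
P2 drop S (Q beats it: A:7>6 C:9>7)
P1→{A,C} P2→{Q,R,T}

Remaining: P1:{A,C} P2:{Q,R,T}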